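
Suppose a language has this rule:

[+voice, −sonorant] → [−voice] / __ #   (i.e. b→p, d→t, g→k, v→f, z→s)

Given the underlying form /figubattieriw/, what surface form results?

figubattieriw

No segment of /figubattieriw/ meets the structural description of the rule, so the form surfaces unchanged.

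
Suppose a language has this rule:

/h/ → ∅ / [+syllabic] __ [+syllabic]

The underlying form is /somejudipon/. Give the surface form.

No segment of /somejudipon/ meets the structural description of the rule, so the form surfaces unchanged.

somejudipon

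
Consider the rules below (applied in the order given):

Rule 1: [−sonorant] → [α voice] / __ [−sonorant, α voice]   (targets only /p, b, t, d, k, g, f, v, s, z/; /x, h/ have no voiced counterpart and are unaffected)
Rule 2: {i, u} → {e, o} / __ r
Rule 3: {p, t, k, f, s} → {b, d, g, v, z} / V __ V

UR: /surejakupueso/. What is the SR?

sorejagubuezo

Rule 1 (regressive voicing assimilation): no segment meets the environment; /surejakupueso/ is unchanged.
Rule 2 (pre-rhotic lowering): /u/ is a high vowel immediately before /r/, so it lowers to [o]. /surejakupueso/ → sorejakupueso.
Rule 3 (intervocalic voicing): /k/ is a voiceless obstruent between vowels /a/ and /u/, so it voices to [g]. /p/ is a voiceless obstruent between vowels /u/ and /u/, so it voices to [b]. /s/ is a voiceless obstruent between vowels /e/ and /o/, so it voices to [z]. /sorejakupueso/ → sorejagubuezo.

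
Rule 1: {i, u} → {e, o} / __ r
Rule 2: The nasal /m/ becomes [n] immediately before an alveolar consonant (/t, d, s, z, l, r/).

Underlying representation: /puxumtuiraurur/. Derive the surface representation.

puxuntueraoror

Rule 1 (pre-rhotic lowering): /i/ is a high vowel immediately before /r/, so it lowers to [e]. /u/ is a high vowel immediately before /r/, so it lowers to [o]. /u/ is a high vowel immediately before /r/, so it lowers to [o]. /puxumtuiraurur/ → puxumtueraoror.
Rule 2 (nasal place assimilation): /m/ precedes the alveolar consonant /t/, so it assimilates in place to [n]. /puxumtueraoror/ → puxuntueraoror.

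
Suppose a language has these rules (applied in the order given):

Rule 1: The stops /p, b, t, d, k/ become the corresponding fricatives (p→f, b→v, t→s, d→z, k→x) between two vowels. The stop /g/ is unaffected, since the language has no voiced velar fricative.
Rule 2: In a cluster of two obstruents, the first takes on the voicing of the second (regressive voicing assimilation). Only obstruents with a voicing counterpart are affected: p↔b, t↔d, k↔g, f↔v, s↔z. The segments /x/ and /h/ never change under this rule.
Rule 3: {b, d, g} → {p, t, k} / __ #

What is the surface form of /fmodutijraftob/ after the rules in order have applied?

Rule 1 (intervocalic spirantization): /d/ is a stop between vowels /o/ and /u/, so it spirantizes to the fricative [z]. /t/ is a stop between vowels /u/ and /i/, so it spirantizes to the fricative [s]. /fmodutijraftob/ → fmozusijraftob.
Rule 2 (regressive voicing assimilation): no segment meets the environment; /fmozusijraftob/ is unchanged.
Rule 3 (final devoicing): /b/ is a voiced stop in word-final position, so it devoices to [p]. /fmozusijraftob/ → fmozusijraftop.

fmozusijraftop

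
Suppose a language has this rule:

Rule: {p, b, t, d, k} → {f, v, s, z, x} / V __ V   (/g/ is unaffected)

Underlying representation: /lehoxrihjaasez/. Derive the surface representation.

lehoxrihjaasez

No segment of /lehoxrihjaasez/ meets the structural description of the rule, so the form surfaces unchanged.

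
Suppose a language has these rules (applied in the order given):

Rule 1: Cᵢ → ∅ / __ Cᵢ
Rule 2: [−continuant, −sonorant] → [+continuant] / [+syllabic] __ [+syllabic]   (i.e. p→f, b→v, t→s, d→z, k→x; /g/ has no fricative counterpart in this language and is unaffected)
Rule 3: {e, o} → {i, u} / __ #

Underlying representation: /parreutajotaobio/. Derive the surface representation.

pareusajosaoviu

Rule 1 (degemination): /rr/ is a geminate; the first /r/ deletes. /parreutajotaobio/ → pareutajotaobio.
Rule 2 (intervocalic spirantization): /t/ is a stop between vowels /u/ and /a/, so it spirantizes to the fricative [s]. /t/ is a stop between vowels /o/ and /a/, so it spirantizes to the fricative [s]. /b/ is a stop between vowels /o/ and /i/, so it spirantizes to the fricative [v]. /pareutajotaobio/ → pareusajosaovio.
Rule 3 (final vowel raising): /o/ is a mid vowel in word-final position, so it raises to [u]. /pareusajosaovio/ → pareusajosaoviu.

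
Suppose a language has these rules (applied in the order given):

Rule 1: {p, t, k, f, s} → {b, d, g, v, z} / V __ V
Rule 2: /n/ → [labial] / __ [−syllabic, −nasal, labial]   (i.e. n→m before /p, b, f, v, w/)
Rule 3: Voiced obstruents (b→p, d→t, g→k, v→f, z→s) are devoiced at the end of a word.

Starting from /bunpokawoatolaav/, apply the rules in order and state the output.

Rule 1 (intervocalic voicing): /k/ is a voiceless obstruent between vowels /o/ and /a/, so it voices to [g]. /t/ is a voiceless obstruent between vowels /a/ and /o/, so it voices to [d]. /bunpokawoatolaav/ → bunpogawoadolaav.
Rule 2 (nasal place assimilation): /n/ precedes the labial consonant /p/, so it assimilates in place to [m]. /bunpogawoadolaav/ → bumpogawoadolaav.
Rule 3 (final devoicing): /v/ is a voiced obstruent in word-final position, so it devoices to [f]. /bumpogawoadolaav/ → bumpogawoadolaaf.

bumpogawoadolaaf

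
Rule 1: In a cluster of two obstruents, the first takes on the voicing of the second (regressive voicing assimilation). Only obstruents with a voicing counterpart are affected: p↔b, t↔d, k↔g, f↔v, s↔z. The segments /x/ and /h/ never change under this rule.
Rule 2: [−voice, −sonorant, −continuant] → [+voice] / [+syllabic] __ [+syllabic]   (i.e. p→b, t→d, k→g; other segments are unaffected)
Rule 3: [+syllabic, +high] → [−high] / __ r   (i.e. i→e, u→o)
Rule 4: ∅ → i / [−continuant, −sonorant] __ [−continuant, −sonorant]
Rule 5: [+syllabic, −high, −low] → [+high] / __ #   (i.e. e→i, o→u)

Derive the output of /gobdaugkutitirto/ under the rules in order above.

gobidaukikudidertu

Rule 1 (regressive voicing assimilation): /g/ precedes the voiceless obstruent /k/, so it devoices to [k] by assimilation. /gobdaugkutitirto/ → gobdaukkutitirto.
Rule 2 (intervocalic voicing): /t/ is a voiceless stop between vowels /u/ and /i/, so it voices to [d]. /t/ is a voiceless stop between vowels /i/ and /i/, so it voices to [d]. /gobdaukkutitirto/ → gobdaukkudidirto.
Rule 3 (pre-rhotic lowering): /i/ is a high vowel immediately before /r/, so it lowers to [e]. /gobdaukkudidirto/ → gobdaukkudiderto.
Rule 4 (stop-cluster i-epenthesis): /b/ and /d/ form a stop–stop cluster, so [i] is inserted between them. /k/ and /k/ form a stop–stop cluster, so [i] is inserted between them. /gobdaukkudiderto/ → gobidaukikudiderto.
Rule 5 (final vowel raising): /o/ is a mid vowel in word-final position, so it raises to [u]. /gobidaukikudiderto/ → gobidaukikudidertu.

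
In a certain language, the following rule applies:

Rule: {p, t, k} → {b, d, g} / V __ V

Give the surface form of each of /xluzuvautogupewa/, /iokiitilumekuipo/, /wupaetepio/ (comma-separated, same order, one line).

/xluzuvautogupewa/: /t/ is a voiceless stop between vowels /u/ and /o/, so it voices to [d]. /p/ is a voiceless stop between vowels /u/ and /e/, so it voices to [b]. → [xluzuvaudogubewa].
/iokiitilumekuipo/: /k/ is a voiceless stop between vowels /o/ and /i/, so it voices to [g]. /t/ is a voiceless stop between vowels /i/ and /i/, so it voices to [d]. /k/ is a voiceless stop between vowels /e/ and /u/, so it voices to [g]. /p/ is a voiceless stop between vowels /i/ and /o/, so it voices to [b]. → [iogiidilumeguibo].
/wupaetepio/: /p/ is a voiceless stop between vowels /u/ and /a/, so it voices to [b]. /t/ is a voiceless stop between vowels /e/ and /e/, so it voices to [d]. /p/ is a voiceless stop between vowels /e/ and /i/, so it voices to [b]. → [wubaedebio].

xluzuvaudogubewa, iogiidilumeguibo, wubaedebio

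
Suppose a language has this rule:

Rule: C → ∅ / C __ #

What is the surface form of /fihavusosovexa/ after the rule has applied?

fihavusosovexa

No segment of /fihavusosovexa/ meets the structural description of the rule, so the form surfaces unchanged.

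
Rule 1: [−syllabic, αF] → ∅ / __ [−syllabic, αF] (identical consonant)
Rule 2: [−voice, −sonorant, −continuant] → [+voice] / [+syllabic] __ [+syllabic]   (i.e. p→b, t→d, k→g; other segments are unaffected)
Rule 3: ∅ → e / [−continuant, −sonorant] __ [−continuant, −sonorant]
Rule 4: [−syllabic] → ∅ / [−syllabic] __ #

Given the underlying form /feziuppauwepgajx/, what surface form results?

feziubauwepegaj

Rule 1 (degemination): /pp/ is a geminate; the first /p/ deletes. /feziuppauwepgajx/ → feziupauwepgajx.
Rule 2 (intervocalic voicing): /p/ is a voiceless stop between vowels /u/ and /a/, so it voices to [b]. /feziupauwepgajx/ → feziubauwepgajx.
Rule 3 (stop-cluster e-epenthesis): /p/ and /g/ form a stop–stop cluster, so [e] is inserted between them. /feziubauwepgajx/ → feziubauwepegajx.
Rule 4 (final cluster simplification): /x/ is the second consonant of a word-final cluster /jx/, so it deletes. /feziubauwepegajx/ → feziubauwepegaj.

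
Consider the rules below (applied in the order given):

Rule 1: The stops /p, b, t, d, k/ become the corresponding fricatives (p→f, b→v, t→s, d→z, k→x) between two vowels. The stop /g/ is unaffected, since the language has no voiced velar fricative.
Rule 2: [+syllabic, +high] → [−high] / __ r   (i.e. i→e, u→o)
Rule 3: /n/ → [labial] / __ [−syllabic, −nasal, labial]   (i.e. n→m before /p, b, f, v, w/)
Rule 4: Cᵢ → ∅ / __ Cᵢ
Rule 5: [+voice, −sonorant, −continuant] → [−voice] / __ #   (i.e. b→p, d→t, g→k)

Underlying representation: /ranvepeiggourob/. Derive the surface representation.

ramvefeigoorop

Rule 1 (intervocalic spirantization): /p/ is a stop between vowels /e/ and /e/, so it spirantizes to the fricative [f]. /ranvepeiggourob/ → ranvefeiggourob.
Rule 2 (pre-rhotic lowering): /u/ is a high vowel immediately before /r/, so it lowers to [o]. /ranvefeiggourob/ → ranvefeiggoorob.
Rule 3 (nasal place assimilation): /n/ precedes the labial consonant /v/, so it assimilates in place to [m]. /ranvefeiggoorob/ → ramvefeiggoorob.
Rule 4 (degemination): /gg/ is a geminate; the first /g/ deletes. /ramvefeiggoorob/ → ramvefeigoorob.
Rule 5 (final devoicing): /b/ is a voiced stop in word-final position, so it devoices to [p]. /ramvefeigoorob/ → ramvefeigoorop.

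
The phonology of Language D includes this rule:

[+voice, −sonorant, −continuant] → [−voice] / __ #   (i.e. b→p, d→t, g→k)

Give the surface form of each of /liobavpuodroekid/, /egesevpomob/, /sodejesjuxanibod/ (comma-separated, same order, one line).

/liobavpuodroekid/: /d/ is a voiced stop in word-final position, so it devoices to [t]. → [liobavpuodroekit].
/egesevpomob/: /b/ is a voiced stop in word-final position, so it devoices to [p]. → [egesevpomop].
/sodejesjuxanibod/: /d/ is a voiced stop in word-final position, so it devoices to [t]. → [sodejesjuxanibot].

liobavpuodroekit, egesevpomop, sodejesjuxanibot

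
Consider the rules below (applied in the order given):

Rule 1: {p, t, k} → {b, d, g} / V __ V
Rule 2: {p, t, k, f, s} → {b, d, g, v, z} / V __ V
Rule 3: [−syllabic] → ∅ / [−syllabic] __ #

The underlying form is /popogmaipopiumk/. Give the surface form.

Rule 1 (intervocalic voicing): /p/ is a voiceless stop between vowels /o/ and /o/, so it voices to [b]. /p/ is a voiceless stop between vowels /i/ and /o/, so it voices to [b]. /p/ is a voiceless stop between vowels /o/ and /i/, so it voices to [b]. /popogmaipopiumk/ → pobogmaibobiumk.
Rule 2 (intervocalic voicing): no segment meets the environment; /pobogmaibobiumk/ is unchanged.
Rule 3 (final cluster simplification): /k/ is the second consonant of a word-final cluster /mk/, so it deletes. /pobogmaibobiumk/ → pobogmaibobium.

pobogmaibobium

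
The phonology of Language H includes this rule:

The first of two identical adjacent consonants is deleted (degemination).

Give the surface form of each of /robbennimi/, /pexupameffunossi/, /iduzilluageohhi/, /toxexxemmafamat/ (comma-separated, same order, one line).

/robbennimi/: /bb/ is a geminate; the first /b/ deletes. /nn/ is a geminate; the first /n/ deletes. → [robenimi].
/pexupameffunossi/: /ff/ is a geminate; the first /f/ deletes. /ss/ is a geminate; the first /s/ deletes. → [pexupamefunosi].
/iduzilluageohhi/: /ll/ is a geminate; the first /l/ deletes. /hh/ is a geminate; the first /h/ deletes. → [iduziluageohi].
/toxexxemmafamat/: /xx/ is a geminate; the first /x/ deletes. /mm/ is a geminate; the first /m/ deletes. → [toxexemafamat].

robenimi, pexupamefunosi, iduziluageohi, toxexemafamat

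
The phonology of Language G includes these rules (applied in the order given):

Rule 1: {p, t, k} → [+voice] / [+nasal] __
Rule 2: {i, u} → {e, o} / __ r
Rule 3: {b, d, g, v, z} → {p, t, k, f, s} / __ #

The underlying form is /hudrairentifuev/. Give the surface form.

Rule 1 (post-nasal voicing): /t/ is a voiceless stop immediately after the nasal /n/, so it voices to [d]. /hudrairentifuev/ → hudrairendifuev.
Rule 2 (pre-rhotic lowering): /i/ is a high vowel immediately before /r/, so it lowers to [e]. /hudrairendifuev/ → hudraerendifuev.
Rule 3 (final devoicing): /v/ is a voiced obstruent in word-final position, so it devoices to [f]. /hudraerendifuev/ → hudraerendifuef.

hudraerendifuef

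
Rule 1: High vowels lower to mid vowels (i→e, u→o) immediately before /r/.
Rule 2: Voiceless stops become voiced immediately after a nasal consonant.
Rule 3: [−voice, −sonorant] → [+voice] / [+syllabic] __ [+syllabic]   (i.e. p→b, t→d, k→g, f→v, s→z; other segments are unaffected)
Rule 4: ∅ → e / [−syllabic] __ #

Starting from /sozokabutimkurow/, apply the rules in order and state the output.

Rule 1 (pre-rhotic lowering): /u/ is a high vowel immediately before /r/, so it lowers to [o]. /sozokabutimkurow/ → sozokabutimkorow.
Rule 2 (post-nasal voicing): /k/ is a voiceless stop immediately after the nasal /m/, so it voices to [g]. /sozokabutimkorow/ → sozokabutimgorow.
Rule 3 (intervocalic voicing): /k/ is a voiceless obstruent between vowels /o/ and /a/, so it voices to [g]. /t/ is a voiceless obstruent between vowels /u/ and /i/, so it voices to [d]. /sozokabutimgorow/ → sozogabudimgorow.
Rule 4 (final e-epenthesis): the form ends in the consonant /w/, so [e] is inserted word-finally. /sozogabudimgorow/ → sozogabudimgorowe.

sozogabudimgorowe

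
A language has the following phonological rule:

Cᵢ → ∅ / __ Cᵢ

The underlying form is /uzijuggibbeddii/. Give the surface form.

/gg/ is a geminate; the first /g/ deletes.
/bb/ is a geminate; the first /b/ deletes.
/dd/ is a geminate; the first /d/ deletes.
Surface form: [uzijugibedii].

uzijugibedii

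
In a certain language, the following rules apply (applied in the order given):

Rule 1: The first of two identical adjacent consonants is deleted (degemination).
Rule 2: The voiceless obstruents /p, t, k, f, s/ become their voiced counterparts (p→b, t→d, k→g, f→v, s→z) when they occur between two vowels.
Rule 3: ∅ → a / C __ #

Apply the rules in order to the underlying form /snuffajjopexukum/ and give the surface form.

snuvajobexuguma

Rule 1 (degemination): /ff/ is a geminate; the first /f/ deletes. /jj/ is a geminate; the first /j/ deletes. /snuffajjopexukum/ → snufajopexukum.
Rule 2 (intervocalic voicing): /f/ is a voiceless obstruent between vowels /u/ and /a/, so it voices to [v]. /p/ is a voiceless obstruent between vowels /o/ and /e/, so it voices to [b]. /k/ is a voiceless obstruent between vowels /u/ and /u/, so it voices to [g]. /snufajopexukum/ → snuvajobexugum.
Rule 3 (final a-epenthesis): the form ends in the consonant /m/, so [a] is inserted word-finally. /snuvajobexugum/ → snuvajobexuguma.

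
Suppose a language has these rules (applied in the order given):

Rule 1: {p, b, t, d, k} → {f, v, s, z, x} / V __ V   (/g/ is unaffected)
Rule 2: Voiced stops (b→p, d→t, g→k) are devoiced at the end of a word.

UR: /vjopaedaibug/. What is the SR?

Rule 1 (intervocalic spirantization): /p/ is a stop between vowels /o/ and /a/, so it spirantizes to the fricative [f]. /d/ is a stop between vowels /e/ and /a/, so it spirantizes to the fricative [z]. /b/ is a stop between vowels /i/ and /u/, so it spirantizes to the fricative [v]. /vjopaedaibug/ → vjofaezaivug.
Rule 2 (final devoicing): /g/ is a voiced stop in word-final position, so it devoices to [k]. /vjofaezaivug/ → vjofaezaivuk.

vjofaezaivuk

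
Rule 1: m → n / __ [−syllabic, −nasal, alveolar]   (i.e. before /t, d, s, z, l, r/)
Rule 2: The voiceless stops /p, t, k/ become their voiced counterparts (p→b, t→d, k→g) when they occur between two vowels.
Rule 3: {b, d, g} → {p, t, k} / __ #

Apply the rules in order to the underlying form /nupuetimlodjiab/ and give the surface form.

Rule 1 (nasal place assimilation): /m/ precedes the alveolar consonant /l/, so it assimilates in place to [n]. /nupuetimlodjiab/ → nupuetinlodjiab.
Rule 2 (intervocalic voicing): /p/ is a voiceless stop between vowels /u/ and /u/, so it voices to [b]. /t/ is a voiceless stop between vowels /e/ and /i/, so it voices to [d]. /nupuetinlodjiab/ → nubuedinlodjiab.
Rule 3 (final devoicing): /b/ is a voiced stop in word-final position, so it devoices to [p]. /nubuedinlodjiab/ → nubuedinlodjiap.

nubuedinlodjiap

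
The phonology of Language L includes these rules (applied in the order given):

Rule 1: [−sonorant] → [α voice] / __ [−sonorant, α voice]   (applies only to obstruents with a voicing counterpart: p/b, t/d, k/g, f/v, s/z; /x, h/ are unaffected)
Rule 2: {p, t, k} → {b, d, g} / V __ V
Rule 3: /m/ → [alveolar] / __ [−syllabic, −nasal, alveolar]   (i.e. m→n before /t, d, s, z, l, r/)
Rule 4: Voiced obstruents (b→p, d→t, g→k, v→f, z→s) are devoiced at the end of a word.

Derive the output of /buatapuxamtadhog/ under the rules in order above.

buadabuxantathok

Rule 1 (regressive voicing assimilation): /d/ precedes the voiceless obstruent /h/, so it devoices to [t] by assimilation. /buatapuxamtadhog/ → buatapuxamtathog.
Rule 2 (intervocalic voicing): /t/ is a voiceless stop between vowels /a/ and /a/, so it voices to [d]. /p/ is a voiceless stop between vowels /a/ and /u/, so it voices to [b]. /buatapuxamtathog/ → buadabuxamtathog.
Rule 3 (nasal place assimilation): /m/ precedes the alveolar consonant /t/, so it assimilates in place to [n]. /buadabuxamtathog/ → buadabuxantathog.
Rule 4 (final devoicing): /g/ is a voiced obstruent in word-final position, so it devoices to [k]. /buadabuxantathog/ → buadabuxantathok.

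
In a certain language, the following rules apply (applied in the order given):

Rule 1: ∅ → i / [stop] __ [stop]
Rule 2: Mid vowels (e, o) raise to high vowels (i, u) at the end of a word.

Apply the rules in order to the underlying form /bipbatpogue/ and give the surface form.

Rule 1 (stop-cluster i-epenthesis): /p/ and /b/ form a stop–stop cluster, so [i] is inserted between them. /t/ and /p/ form a stop–stop cluster, so [i] is inserted between them. /bipbatpogue/ → bipibatipogue.
Rule 2 (final vowel raising): /e/ is a mid vowel in word-final position, so it raises to [i]. /bipibatipogue/ → bipibatipogui.

bipibatipogui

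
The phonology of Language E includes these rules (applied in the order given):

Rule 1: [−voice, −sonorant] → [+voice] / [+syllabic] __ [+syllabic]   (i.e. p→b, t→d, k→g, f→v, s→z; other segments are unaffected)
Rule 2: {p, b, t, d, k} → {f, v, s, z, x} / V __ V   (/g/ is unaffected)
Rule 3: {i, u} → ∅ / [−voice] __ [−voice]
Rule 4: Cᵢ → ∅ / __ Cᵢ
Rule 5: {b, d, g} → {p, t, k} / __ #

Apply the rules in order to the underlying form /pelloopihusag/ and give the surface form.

Rule 1 (intervocalic voicing): /p/ is a voiceless obstruent between vowels /o/ and /i/, so it voices to [b]. /s/ is a voiceless obstruent between vowels /u/ and /a/, so it voices to [z]. /pelloopihusag/ → pelloobihuzag.
Rule 2 (intervocalic spirantization): /b/ is a stop between vowels /o/ and /i/, so it spirantizes to the fricative [v]. /pelloobihuzag/ → pelloovihuzag.
Rule 3 (high vowel syncope): no segment meets the environment; /pelloovihuzag/ is unchanged.
Rule 4 (degemination): /ll/ is a geminate; the first /l/ deletes. /pelloovihuzag/ → peloovihuzag.
Rule 5 (final devoicing): /g/ is a voiced stop in word-final position, so it devoices to [k]. /peloovihuzag/ → peloovihuzak.

peloovihuzak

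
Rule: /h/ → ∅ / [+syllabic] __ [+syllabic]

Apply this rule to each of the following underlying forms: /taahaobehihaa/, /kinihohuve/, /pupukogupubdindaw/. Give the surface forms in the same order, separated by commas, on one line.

taaaobeiaa, kiniouve, pupukogupubdindaw

/taahaobehihaa/: /h/ occurs between vowels /a/ and /a/, so it deletes. /h/ occurs between vowels /e/ and /i/, so it deletes. /h/ occurs between vowels /i/ and /a/, so it deletes. → [taaaobeiaa].
/kinihohuve/: /h/ occurs between vowels /i/ and /o/, so it deletes. /h/ occurs between vowels /o/ and /u/, so it deletes. → [kiniouve].
/pupukogupubdindaw/: the rule's environment is not met; surfaces unchanged as [pupukogupubdindaw].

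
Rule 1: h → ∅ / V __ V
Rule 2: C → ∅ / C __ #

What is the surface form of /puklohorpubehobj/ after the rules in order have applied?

pukloorpubeob

Rule 1 (intervocalic h-deletion): /h/ occurs between vowels /o/ and /o/, so it deletes. /h/ occurs between vowels /e/ and /o/, so it deletes. /puklohorpubehobj/ → pukloorpubeobj.
Rule 2 (final cluster simplification): /j/ is the second consonant of a word-final cluster /bj/, so it deletes. /pukloorpubeobj/ → pukloorpubeob.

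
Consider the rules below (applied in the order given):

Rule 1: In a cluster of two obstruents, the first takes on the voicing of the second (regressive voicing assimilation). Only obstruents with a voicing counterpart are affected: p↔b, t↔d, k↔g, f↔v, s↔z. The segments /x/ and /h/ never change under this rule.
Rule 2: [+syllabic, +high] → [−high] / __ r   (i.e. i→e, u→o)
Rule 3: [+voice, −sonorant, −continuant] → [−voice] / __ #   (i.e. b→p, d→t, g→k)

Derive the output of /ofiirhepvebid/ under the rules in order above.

ofierhebvebit

Rule 1 (regressive voicing assimilation): /p/ precedes the voiced obstruent /v/, so it voices to [b] by assimilation. /ofiirhepvebid/ → ofiirhebvebid.
Rule 2 (pre-rhotic lowering): /i/ is a high vowel immediately before /r/, so it lowers to [e]. /ofiirhebvebid/ → ofierhebvebid.
Rule 3 (final devoicing): /d/ is a voiced stop in word-final position, so it devoices to [t]. /ofierhebvebid/ → ofierhebvebit.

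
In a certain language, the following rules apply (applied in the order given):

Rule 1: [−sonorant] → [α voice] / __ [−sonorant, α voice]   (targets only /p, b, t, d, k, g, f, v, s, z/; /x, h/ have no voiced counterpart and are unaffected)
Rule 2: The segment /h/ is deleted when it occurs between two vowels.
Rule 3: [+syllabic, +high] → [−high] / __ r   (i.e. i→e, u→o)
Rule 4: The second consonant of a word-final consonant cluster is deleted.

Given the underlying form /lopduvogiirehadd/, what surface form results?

Rule 1 (regressive voicing assimilation): /p/ precedes the voiced obstruent /d/, so it voices to [b] by assimilation. /lopduvogiirehadd/ → lobduvogiirehadd.
Rule 2 (intervocalic h-deletion): /h/ occurs between vowels /e/ and /a/, so it deletes. /lobduvogiirehadd/ → lobduvogiireadd.
Rule 3 (pre-rhotic lowering): /i/ is a high vowel immediately before /r/, so it lowers to [e]. /lobduvogiireadd/ → lobduvogiereadd.
Rule 4 (final cluster simplification): /d/ is the second consonant of a word-final cluster /dd/, so it deletes. /lobduvogiereadd/ → lobduvogieread.

lobduvogieread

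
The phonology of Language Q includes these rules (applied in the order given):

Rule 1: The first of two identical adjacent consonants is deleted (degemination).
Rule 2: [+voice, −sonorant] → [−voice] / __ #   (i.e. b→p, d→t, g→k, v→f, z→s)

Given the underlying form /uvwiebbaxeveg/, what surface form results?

uvwiebaxevek

Rule 1 (degemination): /bb/ is a geminate; the first /b/ deletes. /uvwiebbaxeveg/ → uvwiebaxeveg.
Rule 2 (final devoicing): /g/ is a voiced obstruent in word-final position, so it devoices to [k]. /uvwiebaxeveg/ → uvwiebaxevek.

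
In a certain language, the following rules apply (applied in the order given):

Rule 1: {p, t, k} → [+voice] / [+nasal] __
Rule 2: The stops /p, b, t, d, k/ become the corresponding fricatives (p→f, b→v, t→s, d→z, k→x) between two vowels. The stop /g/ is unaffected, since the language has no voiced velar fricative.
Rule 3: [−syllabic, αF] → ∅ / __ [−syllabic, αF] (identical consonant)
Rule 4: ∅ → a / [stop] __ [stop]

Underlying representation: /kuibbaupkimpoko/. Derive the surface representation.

kuibaupakimboxo

Rule 1 (post-nasal voicing): /p/ is a voiceless stop immediately after the nasal /m/, so it voices to [b]. /kuibbaupkimpoko/ → kuibbaupkimboko.
Rule 2 (intervocalic spirantization): /k/ is a stop between vowels /o/ and /o/, so it spirantizes to the fricative [x]. /kuibbaupkimboko/ → kuibbaupkimboxo.
Rule 3 (degemination): /bb/ is a geminate; the first /b/ deletes. /kuibbaupkimboxo/ → kuibaupkimboxo.
Rule 4 (stop-cluster a-epenthesis): /p/ and /k/ form a stop–stop cluster, so [a] is inserted between them. /kuibaupkimboxo/ → kuibaupakimboxo.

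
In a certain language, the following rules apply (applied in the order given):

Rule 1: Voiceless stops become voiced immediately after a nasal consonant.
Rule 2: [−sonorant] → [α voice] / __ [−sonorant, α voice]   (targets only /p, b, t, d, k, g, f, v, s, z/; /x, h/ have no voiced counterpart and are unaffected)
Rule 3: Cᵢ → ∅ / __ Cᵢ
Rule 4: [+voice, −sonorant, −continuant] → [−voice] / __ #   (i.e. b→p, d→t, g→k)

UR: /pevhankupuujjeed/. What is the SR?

pefhangupuujeet

Rule 1 (post-nasal voicing): /k/ is a voiceless stop immediately after the nasal /n/, so it voices to [g]. /pevhankupuujjeed/ → pevhangupuujjeed.
Rule 2 (regressive voicing assimilation): /v/ precedes the voiceless obstruent /h/, so it devoices to [f] by assimilation. /pevhangupuujjeed/ → pefhangupuujjeed.
Rule 3 (degemination): /jj/ is a geminate; the first /j/ deletes. /pefhangupuujjeed/ → pefhangupuujeed.
Rule 4 (final devoicing): /d/ is a voiced stop in word-final position, so it devoices to [t]. /pefhangupuujeed/ → pefhangupuujeet.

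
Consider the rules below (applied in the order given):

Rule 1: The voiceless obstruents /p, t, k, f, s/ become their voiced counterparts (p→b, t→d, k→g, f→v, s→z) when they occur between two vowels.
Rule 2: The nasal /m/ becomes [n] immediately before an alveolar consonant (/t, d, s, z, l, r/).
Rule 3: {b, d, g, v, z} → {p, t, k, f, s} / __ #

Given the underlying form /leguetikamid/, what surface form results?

leguedigamit

Rule 1 (intervocalic voicing): /t/ is a voiceless obstruent between vowels /e/ and /i/, so it voices to [d]. /k/ is a voiceless obstruent between vowels /i/ and /a/, so it voices to [g]. /leguetikamid/ → leguedigamid.
Rule 2 (nasal place assimilation): no segment meets the environment; /leguedigamid/ is unchanged.
Rule 3 (final devoicing): /d/ is a voiced obstruent in word-final position, so it devoices to [t]. /leguedigamid/ → leguedigamit.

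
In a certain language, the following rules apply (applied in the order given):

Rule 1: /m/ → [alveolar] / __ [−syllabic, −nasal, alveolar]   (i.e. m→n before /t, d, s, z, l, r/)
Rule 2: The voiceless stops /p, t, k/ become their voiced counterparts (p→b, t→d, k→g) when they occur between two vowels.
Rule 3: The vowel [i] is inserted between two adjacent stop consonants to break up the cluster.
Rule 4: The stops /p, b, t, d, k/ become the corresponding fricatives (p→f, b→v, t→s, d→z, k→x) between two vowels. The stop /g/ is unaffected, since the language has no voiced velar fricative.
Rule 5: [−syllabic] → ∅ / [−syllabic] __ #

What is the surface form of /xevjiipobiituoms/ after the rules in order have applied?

xevjiivoviizuon

Rule 1 (nasal place assimilation): /m/ precedes the alveolar consonant /s/, so it assimilates in place to [n]. /xevjiipobiituoms/ → xevjiipobiituons.
Rule 2 (intervocalic voicing): /p/ is a voiceless stop between vowels /i/ and /o/, so it voices to [b]. /t/ is a voiceless stop between vowels /i/ and /u/, so it voices to [d]. /xevjiipobiituons/ → xevjiibobiiduons.
Rule 3 (stop-cluster i-epenthesis): no segment meets the environment; /xevjiibobiiduons/ is unchanged.
Rule 4 (intervocalic spirantization): /b/ is a stop between vowels /i/ and /o/, so it spirantizes to the fricative [v]. /b/ is a stop between vowels /o/ and /i/, so it spirantizes to the fricative [v]. /d/ is a stop between vowels /i/ and /u/, so it spirantizes to the fricative [z]. /xevjiibobiiduons/ → xevjiivoviizuons.
Rule 5 (final cluster simplification): /s/ is the second consonant of a word-final cluster /ns/, so it deletes. /xevjiivoviizuons/ → xevjiivoviizuon.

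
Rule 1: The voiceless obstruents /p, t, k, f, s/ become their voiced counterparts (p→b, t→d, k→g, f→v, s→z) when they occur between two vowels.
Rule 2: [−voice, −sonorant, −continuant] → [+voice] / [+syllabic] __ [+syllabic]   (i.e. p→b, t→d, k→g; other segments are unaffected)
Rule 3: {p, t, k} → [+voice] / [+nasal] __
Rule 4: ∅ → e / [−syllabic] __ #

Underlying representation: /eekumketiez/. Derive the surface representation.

eegumgedieze

Rule 1 (intervocalic voicing): /k/ is a voiceless obstruent between vowels /e/ and /u/, so it voices to [g]. /t/ is a voiceless obstruent between vowels /e/ and /i/, so it voices to [d]. /eekumketiez/ → eegumkediez.
Rule 2 (intervocalic voicing): no segment meets the environment; /eegumkediez/ is unchanged.
Rule 3 (post-nasal voicing): /k/ is a voiceless stop immediately after the nasal /m/, so it voices to [g]. /eegumkediez/ → eegumgediez.
Rule 4 (final e-epenthesis): the form ends in the consonant /z/, so [e] is inserted word-finally. /eegumgediez/ → eegumgedieze.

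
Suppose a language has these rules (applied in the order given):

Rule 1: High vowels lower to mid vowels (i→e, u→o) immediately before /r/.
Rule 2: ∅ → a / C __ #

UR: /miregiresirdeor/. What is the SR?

meregereserdeora

Rule 1 (pre-rhotic lowering): /i/ is a high vowel immediately before /r/, so it lowers to [e]. /i/ is a high vowel immediately before /r/, so it lowers to [e]. /i/ is a high vowel immediately before /r/, so it lowers to [e]. /miregiresirdeor/ → meregereserdeor.
Rule 2 (final a-epenthesis): the form ends in the consonant /r/, so [a] is inserted word-finally. /meregereserdeor/ → meregereserdeora.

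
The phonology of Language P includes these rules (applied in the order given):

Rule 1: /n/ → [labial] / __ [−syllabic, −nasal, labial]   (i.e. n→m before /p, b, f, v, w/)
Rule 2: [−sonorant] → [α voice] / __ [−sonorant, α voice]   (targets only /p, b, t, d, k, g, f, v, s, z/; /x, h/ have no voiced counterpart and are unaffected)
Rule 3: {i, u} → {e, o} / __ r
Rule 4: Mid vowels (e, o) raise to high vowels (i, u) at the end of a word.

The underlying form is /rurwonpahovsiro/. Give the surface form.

Rule 1 (nasal place assimilation): /n/ precedes the labial consonant /p/, so it assimilates in place to [m]. /rurwonpahovsiro/ → rurwompahovsiro.
Rule 2 (regressive voicing assimilation): /v/ precedes the voiceless obstruent /s/, so it devoices to [f] by assimilation. /rurwompahovsiro/ → rurwompahofsiro.
Rule 3 (pre-rhotic lowering): /u/ is a high vowel immediately before /r/, so it lowers to [o]. /i/ is a high vowel immediately before /r/, so it lowers to [e]. /rurwompahofsiro/ → rorwompahofsero.
Rule 4 (final vowel raising): /o/ is a mid vowel in word-final position, so it raises to [u]. /rorwompahofsero/ → rorwompahofseru.

rorwompahofseru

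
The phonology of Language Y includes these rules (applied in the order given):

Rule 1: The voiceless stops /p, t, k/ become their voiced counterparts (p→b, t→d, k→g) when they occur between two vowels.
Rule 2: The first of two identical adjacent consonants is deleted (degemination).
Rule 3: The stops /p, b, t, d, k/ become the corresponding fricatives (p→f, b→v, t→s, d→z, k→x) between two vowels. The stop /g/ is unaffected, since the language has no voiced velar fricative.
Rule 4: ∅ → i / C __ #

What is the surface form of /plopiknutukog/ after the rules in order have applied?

ploviknuzugogi

Rule 1 (intervocalic voicing): /p/ is a voiceless stop between vowels /o/ and /i/, so it voices to [b]. /t/ is a voiceless stop between vowels /u/ and /u/, so it voices to [d]. /k/ is a voiceless stop between vowels /u/ and /o/, so it voices to [g]. /plopiknutukog/ → plobiknudugog.
Rule 2 (degemination): no segment meets the environment; /plobiknudugog/ is unchanged.
Rule 3 (intervocalic spirantization): /b/ is a stop between vowels /o/ and /i/, so it spirantizes to the fricative [v]. /d/ is a stop between vowels /u/ and /u/, so it spirantizes to the fricative [z]. /plobiknudugog/ → ploviknuzugog.
Rule 4 (final i-epenthesis): the form ends in the consonant /g/, so [i] is inserted word-finally. /ploviknuzugog/ → ploviknuzugogi.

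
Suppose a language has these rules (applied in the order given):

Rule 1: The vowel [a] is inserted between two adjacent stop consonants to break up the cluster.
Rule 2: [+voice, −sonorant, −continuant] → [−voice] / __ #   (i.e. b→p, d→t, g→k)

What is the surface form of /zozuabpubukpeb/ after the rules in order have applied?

Rule 1 (stop-cluster a-epenthesis): /b/ and /p/ form a stop–stop cluster, so [a] is inserted between them. /k/ and /p/ form a stop–stop cluster, so [a] is inserted between them. /zozuabpubukpeb/ → zozuabapubukapeb.
Rule 2 (final devoicing): /b/ is a voiced stop in word-final position, so it devoices to [p]. /zozuabapubukapeb/ → zozuabapubukapep.

zozuabapubukapep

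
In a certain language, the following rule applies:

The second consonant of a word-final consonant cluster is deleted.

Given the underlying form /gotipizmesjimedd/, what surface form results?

gotipizmesjimed

/d/ is the second consonant of a word-final cluster /dd/, so it deletes.
The other instances of /g/, /t/, /p/, /z/, /m/, /s/, /j/, /d/ do not occur in the required environment and remain unchanged.
Surface form: [gotipizmesjimed].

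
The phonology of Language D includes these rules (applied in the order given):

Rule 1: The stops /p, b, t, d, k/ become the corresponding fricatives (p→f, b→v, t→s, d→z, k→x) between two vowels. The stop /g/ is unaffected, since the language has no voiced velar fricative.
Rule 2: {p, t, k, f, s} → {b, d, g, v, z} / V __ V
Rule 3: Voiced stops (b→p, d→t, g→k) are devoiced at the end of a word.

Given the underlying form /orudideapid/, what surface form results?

oruzizeavit

Rule 1 (intervocalic spirantization): /d/ is a stop between vowels /u/ and /i/, so it spirantizes to the fricative [z]. /d/ is a stop between vowels /i/ and /e/, so it spirantizes to the fricative [z]. /p/ is a stop between vowels /a/ and /i/, so it spirantizes to the fricative [f]. /orudideapid/ → oruzizeafid.
Rule 2 (intervocalic voicing): /f/ is a voiceless obstruent between vowels /a/ and /i/, so it voices to [v]. /oruzizeafid/ → oruzizeavid.
Rule 3 (final devoicing): /d/ is a voiced stop in word-final position, so it devoices to [t]. /oruzizeavid/ → oruzizeavit.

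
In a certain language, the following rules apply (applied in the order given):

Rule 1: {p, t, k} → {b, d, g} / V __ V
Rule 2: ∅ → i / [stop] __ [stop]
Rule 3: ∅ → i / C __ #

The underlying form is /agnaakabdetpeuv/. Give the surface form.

Rule 1 (intervocalic voicing): /k/ is a voiceless stop between vowels /a/ and /a/, so it voices to [g]. /agnaakabdetpeuv/ → agnaagabdetpeuv.
Rule 2 (stop-cluster i-epenthesis): /b/ and /d/ form a stop–stop cluster, so [i] is inserted between them. /t/ and /p/ form a stop–stop cluster, so [i] is inserted between them. /agnaagabdetpeuv/ → agnaagabidetipeuv.
Rule 3 (final i-epenthesis): the form ends in the consonant /v/, so [i] is inserted word-finally. /agnaagabidetipeuv/ → agnaagabidetipeuvi.

agnaagabidetipeuvi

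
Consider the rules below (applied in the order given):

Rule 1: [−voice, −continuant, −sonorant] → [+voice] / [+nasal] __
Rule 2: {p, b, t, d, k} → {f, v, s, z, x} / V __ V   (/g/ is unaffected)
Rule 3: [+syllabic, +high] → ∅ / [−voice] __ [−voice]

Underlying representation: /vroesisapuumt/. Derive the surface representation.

vroessafuumd

Rule 1 (post-nasal voicing): /t/ is a voiceless stop immediately after the nasal /m/, so it voices to [d]. /vroesisapuumt/ → vroesisapuumd.
Rule 2 (intervocalic spirantization): /p/ is a stop between vowels /a/ and /u/, so it spirantizes to the fricative [f]. /vroesisapuumd/ → vroesisafuumd.
Rule 3 (high vowel syncope): /i/ is a high vowel flanked by voiceless consonants /s/ and /s/, so it deletes. /vroesisafuumd/ → vroessafuumd.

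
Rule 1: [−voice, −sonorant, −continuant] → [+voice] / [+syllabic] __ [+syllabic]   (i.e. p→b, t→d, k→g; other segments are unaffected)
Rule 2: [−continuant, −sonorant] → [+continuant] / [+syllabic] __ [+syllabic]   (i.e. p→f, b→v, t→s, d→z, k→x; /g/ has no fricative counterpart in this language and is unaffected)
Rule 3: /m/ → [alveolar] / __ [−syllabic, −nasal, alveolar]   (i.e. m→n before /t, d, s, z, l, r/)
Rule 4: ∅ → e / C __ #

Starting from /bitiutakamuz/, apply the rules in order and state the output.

biziuzagamuze

Rule 1 (intervocalic voicing): /t/ is a voiceless stop between vowels /i/ and /i/, so it voices to [d]. /t/ is a voiceless stop between vowels /u/ and /a/, so it voices to [d]. /k/ is a voiceless stop between vowels /a/ and /a/, so it voices to [g]. /bitiutakamuz/ → bidiudagamuz.
Rule 2 (intervocalic spirantization): /d/ is a stop between vowels /i/ and /i/, so it spirantizes to the fricative [z]. /d/ is a stop between vowels /u/ and /a/, so it spirantizes to the fricative [z]. /bidiudagamuz/ → biziuzagamuz.
Rule 3 (nasal place assimilation): no segment meets the environment; /biziuzagamuz/ is unchanged.
Rule 4 (final e-epenthesis): the form ends in the consonant /z/, so [e] is inserted word-finally. /biziuzagamuz/ → biziuzagamuze.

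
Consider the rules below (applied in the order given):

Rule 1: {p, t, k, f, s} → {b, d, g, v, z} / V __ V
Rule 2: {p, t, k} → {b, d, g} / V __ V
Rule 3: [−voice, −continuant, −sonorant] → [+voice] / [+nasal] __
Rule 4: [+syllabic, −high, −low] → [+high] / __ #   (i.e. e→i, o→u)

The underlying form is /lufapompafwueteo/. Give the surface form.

luvabombafwuedeu

Rule 1 (intervocalic voicing): /f/ is a voiceless obstruent between vowels /u/ and /a/, so it voices to [v]. /p/ is a voiceless obstruent between vowels /a/ and /o/, so it voices to [b]. /t/ is a voiceless obstruent between vowels /e/ and /e/, so it voices to [d]. /lufapompafwueteo/ → luvabompafwuedeo.
Rule 2 (intervocalic voicing): no segment meets the environment; /luvabompafwuedeo/ is unchanged.
Rule 3 (post-nasal voicing): /p/ is a voiceless stop immediately after the nasal /m/, so it voices to [b]. /luvabompafwuedeo/ → luvabombafwuedeo.
Rule 4 (final vowel raising): /o/ is a mid vowel in word-final position, so it raises to [u]. /luvabombafwuedeo/ → luvabombafwuedeu.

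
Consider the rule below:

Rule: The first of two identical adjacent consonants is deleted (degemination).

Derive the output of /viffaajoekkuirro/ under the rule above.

vifaajoekuiro

/ff/ is a geminate; the first /f/ deletes.
/kk/ is a geminate; the first /k/ deletes.
/rr/ is a geminate; the first /r/ deletes.
The other instances of /v/, /f/, /j/, /k/, /r/ do not occur in the required environment and remain unchanged.
Surface form: [vifaajoekuiro].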